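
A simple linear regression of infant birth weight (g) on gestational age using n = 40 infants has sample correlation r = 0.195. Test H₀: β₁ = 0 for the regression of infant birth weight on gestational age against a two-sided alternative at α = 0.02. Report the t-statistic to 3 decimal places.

t = 1.226

t = r·√(n − 2)/√(1 − r²) = 0.195·√38/√0.961975 = 1.226.
df = n − 2 = 38.
Two-sided p ≈ 0.2279, which is ≥ 0.02, so fail to reject H₀.
The data do not give significant evidence of a linear association between gestational age and infant birth weight.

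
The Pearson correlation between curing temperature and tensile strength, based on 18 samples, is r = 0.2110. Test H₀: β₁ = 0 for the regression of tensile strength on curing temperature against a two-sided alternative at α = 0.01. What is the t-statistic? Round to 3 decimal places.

t = r·√(n − 2)/√(1 − r²) = 0.2110·√16/√0.955479 = 0.863.
df = n − 2 = 16.
Two-sided p ≈ 0.4007, which is ≥ 0.01, so fail to reject H₀.
The data do not give significant evidence of a linear association between curing temperature and tensile strength.

t = 0.863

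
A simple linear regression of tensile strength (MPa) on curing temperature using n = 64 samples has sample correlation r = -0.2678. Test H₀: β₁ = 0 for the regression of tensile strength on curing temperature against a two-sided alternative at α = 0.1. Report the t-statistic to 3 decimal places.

t = r·√(n − 2)/√(1 − r²) = -0.2678·√62/√0.928283 = -2.189.
df = n − 2 = 62.
Two-sided p ≈ 0.0324, which is < 0.1, so reject H₀.
There is evidence of a linear association between curing temperature and tensile strength.

t = -2.189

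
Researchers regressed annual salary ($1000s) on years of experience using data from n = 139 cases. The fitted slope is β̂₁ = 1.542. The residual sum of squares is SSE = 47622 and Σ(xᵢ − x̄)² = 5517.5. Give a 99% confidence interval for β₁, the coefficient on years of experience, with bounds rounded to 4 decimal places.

MSE = SSE/(n − 2) = 47622/137 = 347.606.
SE(β̂₁) = √(MSE/Sₓₓ) = √(347.606/5517.5) = 0.250999.
df = n − 2 = 137.
t* = t_{0.005, 137} = 2.612192.
Margin = t* × SE = 2.612192 × 0.250999 = 0.655658.
CI: 1.542 ± 0.655658 → (0.8863, 2.1977).
With 99% confidence, each one-unit increase in years of experience is associated with a change of between 0.8863 and 2.1977 $1000s in annual salary.

(0.8863, 2.1977)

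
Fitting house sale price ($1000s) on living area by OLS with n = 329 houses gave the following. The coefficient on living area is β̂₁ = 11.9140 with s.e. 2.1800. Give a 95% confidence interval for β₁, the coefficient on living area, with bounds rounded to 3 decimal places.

(7.625, 16.203)

df = n − 2 = 329 − 2 = 327.
t* = t_{0.025, 327} = 1.967245.
Margin = t* × SE = 1.967245 × 2.1800 = 4.28859.
CI: 11.9140 ± 4.28859 → (7.625, 16.203).
With 95% confidence, each one-unit increase in living area is associated with a change of between 7.625 and 16.203 $1000s in house sale price.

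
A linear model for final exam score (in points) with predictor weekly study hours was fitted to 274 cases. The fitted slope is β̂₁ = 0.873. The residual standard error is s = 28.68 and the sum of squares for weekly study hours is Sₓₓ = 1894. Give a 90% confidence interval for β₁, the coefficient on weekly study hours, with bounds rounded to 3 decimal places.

(-0.215, 1.961)

SE(β̂₁) = s/√Sₓₓ = 28.68/√1894 = 0.659006.
df = n − 2 = 272.
t* = t_{0.05, 272} = 1.650475.
Margin = t* × SE = 1.650475 × 0.659006 = 1.08767.
CI: 0.873 ± 1.08767 → (-0.215, 1.961).
With 90% confidence, each one-unit increase in weekly study hours is associated with a change of between -0.215 and 1.961 points in final exam score.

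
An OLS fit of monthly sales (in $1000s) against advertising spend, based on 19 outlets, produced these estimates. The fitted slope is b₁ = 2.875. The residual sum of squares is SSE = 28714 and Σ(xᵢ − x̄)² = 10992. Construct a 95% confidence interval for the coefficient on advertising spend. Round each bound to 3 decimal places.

MSE = SSE/(n − 2) = 28714/17 = 1689.06.
SE(b₁) = √(MSE/Sₓₓ) = √(1689.06/10992) = 0.391998.
df = n − 2 = 17.
t* = t_{0.025, 17} = 2.109816.
Margin = t* × SE = 2.109816 × 0.391998 = 0.82704.
CI: 2.875 ± 0.82704 → (2.048, 3.702).
With 95% confidence, each one-unit increase in advertising spend is associated with a change of between 2.048 and 3.702 $1000s in monthly sales.

(2.048, 3.702)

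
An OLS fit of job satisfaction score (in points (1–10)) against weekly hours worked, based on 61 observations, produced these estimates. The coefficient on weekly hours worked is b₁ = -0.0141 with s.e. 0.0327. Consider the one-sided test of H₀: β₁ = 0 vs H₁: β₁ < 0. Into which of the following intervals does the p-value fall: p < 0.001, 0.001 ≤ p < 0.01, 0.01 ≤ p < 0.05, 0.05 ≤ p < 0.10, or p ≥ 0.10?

t = -0.0141 / 0.0327 = -0.431.
df = n − 2 = 61 − 2 = 59.
One-sided p = P(T_{59} < t) ≈ 0.3339.
So p ≥ 0.10.

p ≥ 0.10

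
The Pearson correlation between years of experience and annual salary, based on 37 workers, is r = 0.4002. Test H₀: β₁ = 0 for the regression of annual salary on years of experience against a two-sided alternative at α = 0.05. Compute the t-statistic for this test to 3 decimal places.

t = r·√(n − 2)/√(1 − r²) = 0.4002·√35/√0.83984 = 2.584.
df = n − 2 = 35.
Two-sided p ≈ 0.0141, which is < 0.05, so reject H₀.
There is evidence of a linear association between years of experience and annual salary.

t = 2.584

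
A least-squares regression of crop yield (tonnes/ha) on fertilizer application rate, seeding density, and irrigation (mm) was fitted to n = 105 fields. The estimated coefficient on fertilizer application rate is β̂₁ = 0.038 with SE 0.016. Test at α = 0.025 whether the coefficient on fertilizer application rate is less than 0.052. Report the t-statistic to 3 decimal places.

t = -0.875

H₀: β₁ = 0.052 vs H₁: β₁ < 0.052.
t = (β̂₁ − β₁⁰)/SE = (0.038 − 0.052) / 0.016 = -0.875.
df = n − k − 1 = 105 − 3 − 1 = 101.
One-sided p ≈ 0.1918, which is ≥ 0.025, so fail to reject H₀.
The data do not give significant evidence that the true slope on fertilizer application rate is below 0.052 tonnes/ha per unit, holding the other predictors fixed.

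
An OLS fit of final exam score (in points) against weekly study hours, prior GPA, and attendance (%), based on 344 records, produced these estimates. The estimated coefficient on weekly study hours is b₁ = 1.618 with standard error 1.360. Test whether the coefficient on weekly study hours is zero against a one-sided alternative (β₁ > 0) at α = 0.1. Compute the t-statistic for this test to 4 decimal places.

H₀: β₁ = 0 vs H₁: β₁ > 0.
t = (b₁ − β₁⁰)/SE = 1.618 / 1.360 = 1.1897.
df = n − k − 1 = 344 − 3 − 1 = 340.
One-sided p ≈ 0.1175, which is ≥ 0.1, so fail to reject H₀.
The data do not give significant evidence that the true slope on weekly study hours is positive, holding the other predictors fixed.

t = 1.1897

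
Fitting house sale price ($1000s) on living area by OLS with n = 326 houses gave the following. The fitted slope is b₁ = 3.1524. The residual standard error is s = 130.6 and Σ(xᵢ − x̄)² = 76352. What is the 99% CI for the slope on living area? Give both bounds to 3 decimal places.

SE(b₁) = s/√Sₓₓ = 130.6/√76352 = 0.472643.
df = n − 2 = 324.
t* = t_{0.005, 324} = 2.591088.
Margin = t* × SE = 2.591088 × 0.472643 = 1.22466.
CI: 3.1524 ± 1.22466 → (1.928, 4.377).
With 99% confidence, each one-unit increase in living area is associated with a change of between 1.928 and 4.377 $1000s in house sale price.

(1.928, 4.377)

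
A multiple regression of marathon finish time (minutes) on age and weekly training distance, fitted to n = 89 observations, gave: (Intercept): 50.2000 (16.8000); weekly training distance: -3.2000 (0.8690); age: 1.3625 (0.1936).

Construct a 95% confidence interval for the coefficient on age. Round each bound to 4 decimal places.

(0.9776, 1.7474)

Read off: b = 1.3625, SE = 0.1936 for age.
df = n − k − 1 = 89 − 2 − 1 = 86.
t* = t_{0.025, 86} = 1.987934.
Margin = t* × SE = 1.987934 × 0.1936 = 0.384864.
CI: 1.3625 ± 0.384864 → (0.9776, 1.7474).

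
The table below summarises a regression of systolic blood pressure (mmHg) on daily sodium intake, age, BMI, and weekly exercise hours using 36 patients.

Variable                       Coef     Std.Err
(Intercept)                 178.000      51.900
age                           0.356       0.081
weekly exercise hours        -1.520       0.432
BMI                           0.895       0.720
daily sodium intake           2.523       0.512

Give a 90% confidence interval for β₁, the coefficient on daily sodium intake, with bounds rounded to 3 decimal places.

Read off: b = 2.523, SE = 0.512 for daily sodium intake.
df = n − k − 1 = 36 − 4 − 1 = 31.
t* = t_{0.05, 31} = 1.695519.
Margin = t* × SE = 1.695519 × 0.512 = 0.86811.
CI: 2.523 ± 0.86811 → (1.655, 3.391).

(1.655, 3.391)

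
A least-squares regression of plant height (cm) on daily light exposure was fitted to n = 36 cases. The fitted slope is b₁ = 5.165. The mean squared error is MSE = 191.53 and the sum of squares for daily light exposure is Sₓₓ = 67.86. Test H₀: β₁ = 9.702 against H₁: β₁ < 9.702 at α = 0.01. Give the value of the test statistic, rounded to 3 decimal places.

t = -2.701

SE(b₁) = √(MSE/Sₓₓ) = √(191.53/67.86) = 1.68001.
t = (5.165 − 9.702) / 1.68001 = -2.701.
df = n − 2 = 34.
One-sided p ≈ 0.0054, which is < 0.01, so reject H₀.
There is evidence that the true slope on daily light exposure is below 9.702 cm per unit.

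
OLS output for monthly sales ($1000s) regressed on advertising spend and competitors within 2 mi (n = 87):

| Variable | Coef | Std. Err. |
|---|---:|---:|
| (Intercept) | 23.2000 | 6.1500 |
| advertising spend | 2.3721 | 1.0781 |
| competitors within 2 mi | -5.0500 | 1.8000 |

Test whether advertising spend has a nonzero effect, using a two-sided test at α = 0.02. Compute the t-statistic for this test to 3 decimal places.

Read off: b = 2.3721, SE = 1.0781 for advertising spend.
H₀: β₁ = 0 vs H₁: β₁ ≠ 0.
t = 2.3721 / 1.0781 = 2.200.
df = n − k − 1 = 87 − 2 − 1 = 84.
Two-sided p ≈ 0.0305, which is ≥ 0.02, so fail to reject H₀.
The data do not give significant evidence of an association between advertising spend and monthly sales, after adjusting for the other predictors.

t = 2.200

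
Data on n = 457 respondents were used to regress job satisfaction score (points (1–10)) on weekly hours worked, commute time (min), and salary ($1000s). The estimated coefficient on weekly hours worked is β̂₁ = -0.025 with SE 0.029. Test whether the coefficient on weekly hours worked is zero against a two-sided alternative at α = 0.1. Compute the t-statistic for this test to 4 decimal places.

t = -0.8621

H₀: β₁ = 0 vs H₁: β₁ ≠ 0.
t = (β̂₁ − β₁⁰)/SE = -0.025 / 0.029 = -0.8621.
df = n − k − 1 = 457 − 3 − 1 = 453.
Two-sided p ≈ 0.3891, which is ≥ 0.1, so fail to reject H₀.
The data do not give significant evidence of an association between weekly hours worked and job satisfaction score, after adjusting for the other predictors.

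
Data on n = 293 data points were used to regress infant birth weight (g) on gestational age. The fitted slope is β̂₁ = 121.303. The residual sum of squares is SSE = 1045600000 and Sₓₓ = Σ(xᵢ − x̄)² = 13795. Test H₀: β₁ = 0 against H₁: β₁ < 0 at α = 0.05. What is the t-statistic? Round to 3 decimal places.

t = 7.516

MSE = SSE/(n − 2) = 1045600000/291 = 3.59313e+06.
SE(β̂₁) = √(MSE/Sₓₓ) = √(3.59313e+06/13795) = 16.139.
t = 121.303 / 16.139 = 7.516.
df = n − 2 = 291.
One-sided p ≈ 1.0000, which is ≥ 0.05, so fail to reject H₀.
The data do not give significant evidence that the true slope on gestational age is negative.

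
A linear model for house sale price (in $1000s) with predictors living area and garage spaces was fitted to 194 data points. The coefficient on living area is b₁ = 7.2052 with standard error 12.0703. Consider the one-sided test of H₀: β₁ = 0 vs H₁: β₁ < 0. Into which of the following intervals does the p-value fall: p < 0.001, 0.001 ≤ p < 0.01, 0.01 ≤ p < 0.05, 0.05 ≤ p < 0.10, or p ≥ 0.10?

t = 7.2052 / 12.0703 = 0.597.
df = n − k − 1 = 194 − 2 − 1 = 191.
One-sided p = P(T_{191} < t) ≈ 0.7244.
So p ≥ 0.10.

p ≥ 0.10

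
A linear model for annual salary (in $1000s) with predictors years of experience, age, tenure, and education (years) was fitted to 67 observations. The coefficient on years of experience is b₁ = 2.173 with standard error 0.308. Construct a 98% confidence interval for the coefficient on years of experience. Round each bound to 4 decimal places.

(1.4375, 2.9085)

df = n − k − 1 = 67 − 4 − 1 = 62.
t* = t_{0.01, 62} = 2.388011.
Margin = t* × SE = 2.388011 × 0.308 = 0.735507.
CI: 2.173 ± 0.735507 → (1.4375, 2.9085).
With 98% confidence, each one-unit increase in years of experience is associated with a change of between 1.4375 and 2.9085 $1000s in annual salary, holding the other predictors fixed.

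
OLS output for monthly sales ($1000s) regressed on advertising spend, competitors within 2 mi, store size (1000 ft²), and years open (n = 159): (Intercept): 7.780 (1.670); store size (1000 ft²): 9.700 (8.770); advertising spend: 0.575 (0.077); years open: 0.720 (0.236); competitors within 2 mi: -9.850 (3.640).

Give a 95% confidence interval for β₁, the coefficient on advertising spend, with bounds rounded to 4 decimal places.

Read off: b = 0.575, SE = 0.077 for advertising spend.
df = n − k − 1 = 159 − 4 − 1 = 154.
t* = t_{0.025, 154} = 1.975488.
Margin = t* × SE = 1.975488 × 0.077 = 0.152113.
CI: 0.575 ± 0.152113 → (0.4229, 0.7271).

(0.4229, 0.7271)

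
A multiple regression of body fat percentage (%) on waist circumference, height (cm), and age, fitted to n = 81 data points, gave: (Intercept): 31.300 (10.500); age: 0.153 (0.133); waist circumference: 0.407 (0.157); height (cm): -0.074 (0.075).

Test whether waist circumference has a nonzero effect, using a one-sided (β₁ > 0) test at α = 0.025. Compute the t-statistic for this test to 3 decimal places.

t = 2.592

Read off: b = 0.407, SE = 0.157 for waist circumference.
H₀: β₁ = 0 vs H₁: β₁ > 0.
t = 0.407 / 0.157 = 2.592.
df = n − k − 1 = 81 − 3 − 1 = 77.
One-sided p ≈ 0.0057, which is < 0.025, so reject H₀.
There is evidence that the true slope on waist circumference is positive, holding the other predictors fixed.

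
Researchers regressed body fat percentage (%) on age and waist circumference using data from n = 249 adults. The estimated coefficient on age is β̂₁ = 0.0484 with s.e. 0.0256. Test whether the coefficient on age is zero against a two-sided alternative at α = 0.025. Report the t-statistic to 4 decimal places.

H₀: β₁ = 0 vs H₁: β₁ ≠ 0.
t = (β̂₁ − β₁⁰)/SE = 0.0484 / 0.0256 = 1.8906.
df = n − k − 1 = 249 − 2 − 1 = 246.
Two-sided p ≈ 0.0598, which is ≥ 0.025, so fail to reject H₀.
The data do not give significant evidence of an association between age and body fat percentage, after adjusting for the other predictors.

t = 1.8906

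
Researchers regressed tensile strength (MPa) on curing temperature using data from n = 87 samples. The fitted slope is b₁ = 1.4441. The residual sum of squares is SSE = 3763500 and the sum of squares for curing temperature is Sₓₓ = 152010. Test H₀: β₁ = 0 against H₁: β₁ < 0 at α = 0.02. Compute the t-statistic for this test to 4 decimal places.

t = 2.6758

MSE = SSE/(n − 2) = 3763500/85 = 44276.5.
SE(b₁) = √(MSE/Sₓₓ) = √(44276.5/152010) = 0.539698.
t = 1.4441 / 0.539698 = 2.6758.
df = n − 2 = 85.
One-sided p ≈ 0.9955, which is ≥ 0.02, so fail to reject H₀.
The data do not give significant evidence that the true slope on curing temperature is negative.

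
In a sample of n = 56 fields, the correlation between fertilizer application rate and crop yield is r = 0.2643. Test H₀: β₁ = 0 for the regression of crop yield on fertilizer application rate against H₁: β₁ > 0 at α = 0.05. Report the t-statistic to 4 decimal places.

t = r·√(n − 2)/√(1 − r²) = 0.2643·√54/√0.930146 = 2.0138.
df = n − 2 = 54.
One-sided p ≈ 0.0245, which is < 0.05, so reject H₀.
There is evidence of a linear association between fertilizer application rate and crop yield.

t = 2.0138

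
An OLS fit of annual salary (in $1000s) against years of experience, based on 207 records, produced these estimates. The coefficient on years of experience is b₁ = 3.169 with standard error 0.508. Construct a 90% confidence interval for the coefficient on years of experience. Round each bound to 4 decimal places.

df = n − 2 = 207 − 2 = 205.
t* = t_{0.05, 205} = 1.652321.
Margin = t* × SE = 1.652321 × 0.508 = 0.839379.
CI: 3.169 ± 0.839379 → (2.3296, 4.0084).
With 90% confidence, each one-unit increase in years of experience is associated with a change of between 2.3296 and 4.0084 $1000s in annual salary.

(2.3296, 4.0084)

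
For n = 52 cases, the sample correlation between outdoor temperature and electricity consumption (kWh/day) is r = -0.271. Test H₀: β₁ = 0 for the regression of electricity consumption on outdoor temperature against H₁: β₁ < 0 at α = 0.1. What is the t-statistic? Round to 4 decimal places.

t = r·√(n − 2)/√(1 − r²) = -0.271·√50/√0.926559 = -1.9908.
df = n − 2 = 50.
One-sided p ≈ 0.0260, which is < 0.1, so reject H₀.
There is evidence of a linear association between outdoor temperature and electricity consumption.

t = -1.9908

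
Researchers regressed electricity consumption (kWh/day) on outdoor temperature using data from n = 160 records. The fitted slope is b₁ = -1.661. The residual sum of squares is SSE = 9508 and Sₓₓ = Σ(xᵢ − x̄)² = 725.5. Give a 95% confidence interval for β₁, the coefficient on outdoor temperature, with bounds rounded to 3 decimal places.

(-2.230, -1.092)

MSE = SSE/(n − 2) = 9508/158 = 60.1772.
SE(b₁) = √(MSE/Sₓₓ) = √(60.1772/725.5) = 0.288003.
df = n − 2 = 158.
t* = t_{0.025, 158} = 1.975092.
Margin = t* × SE = 1.975092 × 0.288003 = 0.56883.
CI: -1.661 ± 0.56883 → (-2.230, -1.092).
With 95% confidence, each one-unit increase in outdoor temperature is associated with a change of between -2.230 and -1.092 kWh/day in electricity consumption.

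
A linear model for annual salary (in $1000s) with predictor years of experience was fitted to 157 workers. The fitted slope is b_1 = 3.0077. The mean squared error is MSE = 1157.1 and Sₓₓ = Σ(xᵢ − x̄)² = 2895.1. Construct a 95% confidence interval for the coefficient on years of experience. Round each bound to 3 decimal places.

(1.759, 4.257)

SE(b_1) = √(MSE/Sₓₓ) = √(1157.1/2895.1) = 0.632199.
df = n − 2 = 155.
t* = t_{0.025, 155} = 1.975387.
Margin = t* × SE = 1.975387 × 0.632199 = 1.24884.
CI: 3.0077 ± 1.24884 → (1.759, 4.257).
With 95% confidence, each one-unit increase in years of experience is associated with a change of between 1.759 and 4.257 $1000s in annual salary.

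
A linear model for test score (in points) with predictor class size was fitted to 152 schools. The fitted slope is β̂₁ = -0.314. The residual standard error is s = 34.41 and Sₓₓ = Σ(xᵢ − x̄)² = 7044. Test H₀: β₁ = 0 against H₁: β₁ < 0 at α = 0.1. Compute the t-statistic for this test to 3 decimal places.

SE(β̂₁) = s/√Sₓₓ = 34.41/√7044 = 0.409992.
t = -0.314 / 0.409992 = -0.766.
df = n − 2 = 150.
One-sided p ≈ 0.2225, which is ≥ 0.1, so fail to reject H₀.
The data do not give significant evidence that the true slope on class size is negative.

t = -0.766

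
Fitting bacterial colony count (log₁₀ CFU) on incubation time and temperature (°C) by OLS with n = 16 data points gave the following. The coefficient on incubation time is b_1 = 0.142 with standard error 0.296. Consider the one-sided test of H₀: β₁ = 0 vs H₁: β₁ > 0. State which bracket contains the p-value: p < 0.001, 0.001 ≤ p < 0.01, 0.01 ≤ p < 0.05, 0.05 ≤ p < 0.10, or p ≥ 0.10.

t = 0.142 / 0.296 = 0.480.
df = n − k − 1 = 16 − 2 − 1 = 13.
One-sided p = P(T_{13} > t) ≈ 0.3197.
So p ≥ 0.10.

p ≥ 0.10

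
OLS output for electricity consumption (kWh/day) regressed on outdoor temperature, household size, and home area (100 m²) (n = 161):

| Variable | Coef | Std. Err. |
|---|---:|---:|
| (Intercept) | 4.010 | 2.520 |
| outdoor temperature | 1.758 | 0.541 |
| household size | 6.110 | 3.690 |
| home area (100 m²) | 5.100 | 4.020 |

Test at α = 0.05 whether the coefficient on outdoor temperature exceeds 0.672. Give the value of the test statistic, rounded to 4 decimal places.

Read off: b = 1.758, SE = 0.541 for outdoor temperature.
H₀: β₁ = 0.672 vs H₁: β₁ > 0.672.
t = (1.758 − 0.672) / 0.541 = 2.0074.
df = n − k − 1 = 161 − 3 − 1 = 157.
One-sided p ≈ 0.0232, which is < 0.05, so reject H₀.
There is evidence that the true slope on outdoor temperature exceeds 0.672 kWh/day per unit, holding the other predictors fixed.

t = 2.0074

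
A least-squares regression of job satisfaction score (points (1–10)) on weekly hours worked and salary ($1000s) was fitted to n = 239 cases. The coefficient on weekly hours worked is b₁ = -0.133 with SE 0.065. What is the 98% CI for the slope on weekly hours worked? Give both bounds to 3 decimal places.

(-0.285, 0.019)

df = n − k − 1 = 239 − 2 − 1 = 236.
t* = t_{0.01, 236} = 2.342252.
Margin = t* × SE = 2.342252 × 0.065 = 0.15225.
CI: -0.133 ± 0.15225 → (-0.285, 0.019).
With 98% confidence, each one-unit increase in weekly hours worked is associated with a change of between -0.285 and 0.019 points (1–10) in job satisfaction score, holding the other predictors fixed.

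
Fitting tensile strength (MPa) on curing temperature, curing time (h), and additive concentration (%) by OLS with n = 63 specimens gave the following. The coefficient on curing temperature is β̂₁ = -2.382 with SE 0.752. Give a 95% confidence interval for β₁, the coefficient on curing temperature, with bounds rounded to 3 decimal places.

df = n − k − 1 = 63 − 3 − 1 = 59.
t* = t_{0.025, 59} = 2.000995.
Margin = t* × SE = 2.000995 × 0.752 = 1.50475.
CI: -2.382 ± 1.50475 → (-3.887, -0.877).
With 95% confidence, each one-unit increase in curing temperature is associated with a change of between -3.887 and -0.877 MPa in tensile strength, holding the other predictors fixed.

(-3.887, -0.877)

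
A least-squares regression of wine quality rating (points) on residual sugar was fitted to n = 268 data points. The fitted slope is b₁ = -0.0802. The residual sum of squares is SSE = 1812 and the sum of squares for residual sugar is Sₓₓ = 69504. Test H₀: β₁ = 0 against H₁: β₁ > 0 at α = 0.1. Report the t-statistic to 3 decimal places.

t = -8.101

MSE = SSE/(n − 2) = 1812/266 = 6.81203.
SE(b₁) = √(MSE/Sₓₓ) = √(6.81203/69504) = 0.00989996.
t = -0.0802 / 0.00989996 = -8.101.
df = n − 2 = 266.
One-sided p ≈ 1.0000, which is ≥ 0.1, so fail to reject H₀.
The data do not give significant evidence that the true slope on residual sugar is positive.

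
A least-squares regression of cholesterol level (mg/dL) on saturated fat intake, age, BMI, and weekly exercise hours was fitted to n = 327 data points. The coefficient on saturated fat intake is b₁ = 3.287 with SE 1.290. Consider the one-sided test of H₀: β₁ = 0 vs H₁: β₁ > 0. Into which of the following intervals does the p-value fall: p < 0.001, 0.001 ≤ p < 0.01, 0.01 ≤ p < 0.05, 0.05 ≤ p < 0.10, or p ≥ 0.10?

0.001 ≤ p < 0.01

t = 3.287 / 1.290 = 2.548.
df = n − k − 1 = 327 − 4 − 1 = 322.
One-sided p = P(T_{322} > t) ≈ 0.0056.
So 0.001 ≤ p < 0.01.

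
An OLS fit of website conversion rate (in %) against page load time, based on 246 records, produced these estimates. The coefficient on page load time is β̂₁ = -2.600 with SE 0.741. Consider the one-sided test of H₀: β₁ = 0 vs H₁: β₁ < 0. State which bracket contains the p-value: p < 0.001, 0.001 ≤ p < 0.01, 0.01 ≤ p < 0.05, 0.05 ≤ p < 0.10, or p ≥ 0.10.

p < 0.001

t = -2.600 / 0.741 = -3.509.
df = n − 2 = 246 − 2 = 244.
One-sided p = P(T_{244} < t) ≈ 0.0003.
So p < 0.001.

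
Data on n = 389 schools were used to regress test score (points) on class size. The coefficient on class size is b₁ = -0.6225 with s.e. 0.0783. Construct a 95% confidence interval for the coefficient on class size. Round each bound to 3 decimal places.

(-0.776, -0.469)

df = n − 2 = 389 − 2 = 387.
t* = t_{0.025, 387} = 1.966113.
Margin = t* × SE = 1.966113 × 0.0783 = 0.15395.
CI: -0.6225 ± 0.15395 → (-0.776, -0.469).
With 95% confidence, each one-unit increase in class size is associated with a change of between -0.776 and -0.469 points in test score.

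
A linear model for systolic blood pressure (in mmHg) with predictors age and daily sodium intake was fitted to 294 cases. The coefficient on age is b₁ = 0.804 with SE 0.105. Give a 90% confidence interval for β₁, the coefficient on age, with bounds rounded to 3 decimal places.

df = n − k − 1 = 294 − 2 − 1 = 291.
t* = t_{0.05, 291} = 1.650107.
Margin = t* × SE = 1.650107 × 0.105 = 0.17326.
CI: 0.804 ± 0.17326 → (0.631, 0.977).
With 90% confidence, each one-unit increase in age is associated with a change of between 0.631 and 0.977 mmHg in systolic blood pressure, holding the other predictors fixed.

(0.631, 0.977)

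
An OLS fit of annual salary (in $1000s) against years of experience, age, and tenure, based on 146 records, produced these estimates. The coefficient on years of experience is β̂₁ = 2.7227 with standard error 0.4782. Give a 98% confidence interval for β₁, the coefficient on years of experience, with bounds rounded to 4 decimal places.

(1.5975, 3.8479)

df = n − k − 1 = 146 − 3 − 1 = 142.
t* = t_{0.01, 142} = 2.352895.
Margin = t* × SE = 2.352895 × 0.4782 = 1.125154.
CI: 2.7227 ± 1.125154 → (1.5975, 3.8479).
With 98% confidence, each one-unit increase in years of experience is associated with a change of between 1.5975 and 3.8479 $1000s in annual salary, holding the other predictors fixed.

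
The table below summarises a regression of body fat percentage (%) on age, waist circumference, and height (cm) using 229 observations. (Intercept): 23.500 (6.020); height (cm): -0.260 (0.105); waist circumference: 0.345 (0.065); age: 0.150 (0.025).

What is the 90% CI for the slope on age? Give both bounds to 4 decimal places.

(0.1087, 0.1913)

Read off: b = 0.150, SE = 0.025 for age.
df = n − k − 1 = 229 − 3 − 1 = 225.
t* = t_{0.05, 225} = 1.651654.
Margin = t* × SE = 1.651654 × 0.025 = 0.041291.
CI: 0.150 ± 0.041291 → (0.1087, 0.1913).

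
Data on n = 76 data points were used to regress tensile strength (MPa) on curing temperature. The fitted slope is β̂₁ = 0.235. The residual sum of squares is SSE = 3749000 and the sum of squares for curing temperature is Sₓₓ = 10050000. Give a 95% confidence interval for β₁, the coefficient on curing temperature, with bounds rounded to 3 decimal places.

(0.094, 0.376)

MSE = SSE/(n − 2) = 3749000/74 = 50662.2.
SE(β̂₁) = √(MSE/Sₓₓ) = √(50662.2/10050000) = 0.0710001.
df = n − 2 = 74.
t* = t_{0.025, 74} = 1.992543.
Margin = t* × SE = 1.992543 × 0.0710001 = 0.14147.
CI: 0.235 ± 0.14147 → (0.094, 0.376).
With 95% confidence, each one-unit increase in curing temperature is associated with a change of between 0.094 and 0.376 MPa in tensile strength.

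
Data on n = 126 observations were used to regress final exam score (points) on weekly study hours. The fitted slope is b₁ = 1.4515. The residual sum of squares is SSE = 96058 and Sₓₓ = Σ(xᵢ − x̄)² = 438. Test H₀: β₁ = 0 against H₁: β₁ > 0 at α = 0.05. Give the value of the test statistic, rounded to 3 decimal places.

MSE = SSE/(n − 2) = 96058/124 = 774.661.
SE(b₁) = √(MSE/Sₓₓ) = √(774.661/438) = 1.3299.
t = 1.4515 / 1.3299 = 1.091.
df = n − 2 = 124.
One-sided p ≈ 0.1386, which is ≥ 0.05, so fail to reject H₀.
The data do not give significant evidence that the true slope on weekly study hours is positive.

t = 1.091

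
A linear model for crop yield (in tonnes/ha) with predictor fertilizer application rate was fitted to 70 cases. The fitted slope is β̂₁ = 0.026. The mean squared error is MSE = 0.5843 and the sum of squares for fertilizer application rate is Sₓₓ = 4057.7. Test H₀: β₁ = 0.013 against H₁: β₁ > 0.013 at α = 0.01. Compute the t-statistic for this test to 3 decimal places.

t = 1.083

SE(β̂₁) = √(MSE/Sₓₓ) = √(0.5843/4057.7) = 0.0119999.
t = (0.026 − 0.013) / 0.0119999 = 1.083.
df = n − 2 = 68.
One-sided p ≈ 0.1412, which is ≥ 0.01, so fail to reject H₀.
The data do not give significant evidence that the true slope on fertilizer application rate exceeds 0.013 tonnes/ha per unit.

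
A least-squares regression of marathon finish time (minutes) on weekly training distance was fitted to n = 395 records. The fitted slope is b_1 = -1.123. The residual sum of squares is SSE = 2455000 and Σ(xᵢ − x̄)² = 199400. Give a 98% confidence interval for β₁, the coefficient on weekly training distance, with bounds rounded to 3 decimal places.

(-1.536, -0.710)

MSE = SSE/(n − 2) = 2455000/393 = 6246.82.
SE(b_1) = √(MSE/Sₓₓ) = √(6246.82/199400) = 0.176997.
df = n − 2 = 393.
t* = t_{0.01, 393} = 2.335874.
Margin = t* × SE = 2.335874 × 0.176997 = 0.41344.
CI: -1.123 ± 0.41344 → (-1.536, -0.710).
With 98% confidence, each one-unit increase in weekly training distance is associated with a change of between -1.536 and -0.710 minutes in marathon finish time.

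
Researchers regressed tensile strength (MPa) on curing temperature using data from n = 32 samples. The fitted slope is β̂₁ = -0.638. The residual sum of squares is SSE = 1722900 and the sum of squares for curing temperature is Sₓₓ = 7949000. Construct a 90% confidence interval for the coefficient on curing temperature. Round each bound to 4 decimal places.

MSE = SSE/(n − 2) = 1722900/30 = 57430.
SE(β̂₁) = √(MSE/Sₓₓ) = √(57430/7949000) = 0.0849989.
df = n − 2 = 30.
t* = t_{0.05, 30} = 1.697261.
Margin = t* × SE = 1.697261 × 0.0849989 = 0.144265.
CI: -0.638 ± 0.144265 → (-0.7823, -0.4937).
With 90% confidence, each one-unit increase in curing temperature is associated with a change of between -0.7823 and -0.4937 MPa in tensile strength.

(-0.7823, -0.4937)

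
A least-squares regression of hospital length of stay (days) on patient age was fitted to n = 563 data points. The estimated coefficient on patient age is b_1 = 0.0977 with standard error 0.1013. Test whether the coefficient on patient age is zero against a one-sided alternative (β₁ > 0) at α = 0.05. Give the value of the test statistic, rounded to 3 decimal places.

H₀: β₁ = 0 vs H₁: β₁ > 0.
t = (b_1 − β₁⁰)/SE = 0.0977 / 0.1013 = 0.964.
df = n − 2 = 563 − 2 = 561.
One-sided p ≈ 0.1676, which is ≥ 0.05, so fail to reject H₀.
The data do not give significant evidence that the true slope on patient age is positive.

t = 0.964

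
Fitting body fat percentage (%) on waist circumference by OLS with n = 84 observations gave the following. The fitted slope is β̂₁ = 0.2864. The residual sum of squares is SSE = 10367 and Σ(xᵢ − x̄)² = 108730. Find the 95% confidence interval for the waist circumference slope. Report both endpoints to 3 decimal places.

(0.219, 0.354)

MSE = SSE/(n − 2) = 10367/82 = 126.427.
SE(β̂₁) = √(MSE/Sₓₓ) = √(126.427/108730) = 0.0340993.
df = n − 2 = 82.
t* = t_{0.025, 82} = 1.989319.
Margin = t* × SE = 1.989319 × 0.0340993 = 0.06783.
CI: 0.2864 ± 0.06783 → (0.219, 0.354).
With 95% confidence, each one-unit increase in waist circumference is associated with a change of between 0.219 and 0.354 % in body fat percentage.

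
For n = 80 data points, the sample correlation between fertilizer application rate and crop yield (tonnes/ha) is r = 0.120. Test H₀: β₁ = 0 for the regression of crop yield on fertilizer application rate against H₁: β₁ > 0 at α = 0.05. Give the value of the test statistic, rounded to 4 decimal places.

t = r·√(n − 2)/√(1 − r²) = 0.120·√78/√0.9856 = 1.0675.
df = n − 2 = 78.
One-sided p ≈ 0.1445, which is ≥ 0.05, so fail to reject H₀.
The data do not give significant evidence of a linear association between fertilizer application rate and crop yield.

t = 1.0675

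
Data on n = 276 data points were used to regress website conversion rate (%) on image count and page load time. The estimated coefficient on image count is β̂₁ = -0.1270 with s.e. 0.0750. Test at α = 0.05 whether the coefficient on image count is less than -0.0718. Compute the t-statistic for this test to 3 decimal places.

t = -0.736

H₀: β₁ = -0.0718 vs H₁: β₁ < -0.0718.
t = (β̂₁ − β₁⁰)/SE = (-0.1270 − (-0.0718)) / 0.0750 = -0.736.
df = n − k − 1 = 276 − 2 − 1 = 273.
One-sided p ≈ 0.2312, which is ≥ 0.05, so fail to reject H₀.
The data do not give significant evidence that the true slope on image count is below -0.0718 % per unit, holding the other predictors fixed.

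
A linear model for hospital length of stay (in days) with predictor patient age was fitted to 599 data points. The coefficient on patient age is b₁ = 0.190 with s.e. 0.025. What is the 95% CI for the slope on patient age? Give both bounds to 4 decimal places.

df = n − 2 = 599 − 2 = 597.
t* = t_{0.025, 597} = 1.963946.
Margin = t* × SE = 1.963946 × 0.025 = 0.049099.
CI: 0.190 ± 0.049099 → (0.1409, 0.2391).
With 95% confidence, each one-unit increase in patient age is associated with a change of between 0.1409 and 0.2391 days in hospital length of stay.

(0.1409, 0.2391)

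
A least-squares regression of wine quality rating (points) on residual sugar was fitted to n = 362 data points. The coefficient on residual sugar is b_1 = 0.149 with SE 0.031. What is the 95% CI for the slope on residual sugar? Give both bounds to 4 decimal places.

(0.0880, 0.2100)

df = n − 2 = 362 − 2 = 360.
t* = t_{0.025, 360} = 1.966575.
Margin = t* × SE = 1.966575 × 0.031 = 0.060964.
CI: 0.149 ± 0.060964 → (0.0880, 0.2100).
With 95% confidence, each one-unit increase in residual sugar is associated with a change of between 0.0880 and 0.2100 points in wine quality rating.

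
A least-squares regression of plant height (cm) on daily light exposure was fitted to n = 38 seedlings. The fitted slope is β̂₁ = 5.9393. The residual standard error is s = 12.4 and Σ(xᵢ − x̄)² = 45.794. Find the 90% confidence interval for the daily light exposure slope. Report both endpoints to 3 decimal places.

SE(β̂₁) = s/√Sₓₓ = 12.4/√45.794 = 1.83239.
df = n − 2 = 36.
t* = t_{0.05, 36} = 1.688298.
Margin = t* × SE = 1.688298 × 1.83239 = 3.09362.
CI: 5.9393 ± 3.09362 → (2.846, 9.033).
With 90% confidence, each one-unit increase in daily light exposure is associated with a change of between 2.846 and 9.033 cm in plant height.

(2.846, 9.033)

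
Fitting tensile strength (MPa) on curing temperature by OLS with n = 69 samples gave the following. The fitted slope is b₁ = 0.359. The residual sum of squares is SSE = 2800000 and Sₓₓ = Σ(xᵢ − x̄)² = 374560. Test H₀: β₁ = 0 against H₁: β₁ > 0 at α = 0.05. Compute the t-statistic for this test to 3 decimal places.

t = 1.075

MSE = SSE/(n − 2) = 2800000/67 = 41791.
SE(b₁) = √(MSE/Sₓₓ) = √(41791/374560) = 0.334026.
t = 0.359 / 0.334026 = 1.075.
df = n − 2 = 67.
One-sided p ≈ 0.1432, which is ≥ 0.05, so fail to reject H₀.
The data do not give significant evidence that the true slope on curing temperature is positive.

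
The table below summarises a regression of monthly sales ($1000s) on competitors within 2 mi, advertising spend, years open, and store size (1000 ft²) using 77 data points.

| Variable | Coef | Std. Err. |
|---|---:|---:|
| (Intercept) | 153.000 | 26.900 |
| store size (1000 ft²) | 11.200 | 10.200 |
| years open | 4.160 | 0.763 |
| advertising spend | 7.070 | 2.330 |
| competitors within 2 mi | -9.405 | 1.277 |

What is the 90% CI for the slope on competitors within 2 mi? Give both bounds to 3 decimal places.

(-11.533, -7.277)

Read off: b = -9.405, SE = 1.277 for competitors within 2 mi.
df = n − k − 1 = 77 − 4 − 1 = 72.
t* = t_{0.05, 72} = 1.666294.
Margin = t* × SE = 1.666294 × 1.277 = 2.12786.
CI: -9.405 ± 2.12786 → (-11.533, -7.277).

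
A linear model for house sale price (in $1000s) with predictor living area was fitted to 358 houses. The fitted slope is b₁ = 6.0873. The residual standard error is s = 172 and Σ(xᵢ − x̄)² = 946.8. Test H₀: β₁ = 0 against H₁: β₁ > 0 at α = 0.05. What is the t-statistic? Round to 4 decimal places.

t = 1.0890

SE(b₁) = s/√Sₓₓ = 172/√946.8 = 5.58984.
t = 6.0873 / 5.58984 = 1.0890.
df = n − 2 = 356.
One-sided p ≈ 0.1384, which is ≥ 0.05, so fail to reject H₀.
The data do not give significant evidence that the true slope on living area is positive.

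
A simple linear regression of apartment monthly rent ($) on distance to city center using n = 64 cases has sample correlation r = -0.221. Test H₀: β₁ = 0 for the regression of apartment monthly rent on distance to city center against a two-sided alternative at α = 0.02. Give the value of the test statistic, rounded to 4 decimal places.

t = -1.7843

t = r·√(n − 2)/√(1 − r²) = -0.221·√62/√0.951159 = -1.7843.
df = n − 2 = 62.
Two-sided p ≈ 0.0793, which is ≥ 0.02, so fail to reject H₀.
The data do not give significant evidence of a linear association between distance to city center and apartment monthly rent.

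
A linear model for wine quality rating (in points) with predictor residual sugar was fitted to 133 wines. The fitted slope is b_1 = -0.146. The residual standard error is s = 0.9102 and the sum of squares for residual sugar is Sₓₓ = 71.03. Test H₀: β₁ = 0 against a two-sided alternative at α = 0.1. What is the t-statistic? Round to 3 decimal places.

SE(b_1) = s/√Sₓₓ = 0.9102/√71.03 = 0.107998.
t = -0.146 / 0.107998 = -1.352.
df = n − 2 = 131.
Two-sided p ≈ 0.1787, which is ≥ 0.1, so fail to reject H₀.
The data do not give significant evidence of an association between residual sugar and wine quality rating.

t = -1.352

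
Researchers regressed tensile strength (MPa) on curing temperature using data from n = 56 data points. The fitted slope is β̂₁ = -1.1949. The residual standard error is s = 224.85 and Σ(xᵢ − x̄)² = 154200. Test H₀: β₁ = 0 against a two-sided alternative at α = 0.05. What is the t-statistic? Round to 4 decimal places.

SE(β̂₁) = s/√Sₓₓ = 224.85/√154200 = 0.572599.
t = -1.1949 / 0.572599 = -2.0868.
df = n − 2 = 54.
Two-sided p ≈ 0.0416, which is < 0.05, so reject H₀.
There is evidence that curing temperature is associated with tensile strength.

t = -2.0868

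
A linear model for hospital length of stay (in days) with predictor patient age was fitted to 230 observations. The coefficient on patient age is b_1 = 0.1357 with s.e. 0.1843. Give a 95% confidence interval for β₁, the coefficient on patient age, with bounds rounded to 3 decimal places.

(-0.227, 0.499)

df = n − 2 = 230 − 2 = 228.
t* = t_{0.025, 228} = 1.970423.
Margin = t* × SE = 1.970423 × 0.1843 = 0.36315.
CI: 0.1357 ± 0.36315 → (-0.227, 0.499).
With 95% confidence, each one-unit increase in patient age is associated with a change of between -0.227 and 0.499 days in hospital length of stay.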